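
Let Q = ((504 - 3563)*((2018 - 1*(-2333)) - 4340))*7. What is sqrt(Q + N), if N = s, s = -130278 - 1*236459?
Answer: 6*I*sqrt(16730) ≈ 776.07*I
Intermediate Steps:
s = -366737 (s = -130278 - 236459 = -366737)
N = -366737
Q = -235543 (Q = -3059*((2018 + 2333) - 4340)*7 = -3059*(4351 - 4340)*7 = -3059*11*7 = -33649*7 = -235543)
sqrt(Q + N) = sqrt(-235543 - 366737) = sqrt(-602280) = 6*I*sqrt(16730)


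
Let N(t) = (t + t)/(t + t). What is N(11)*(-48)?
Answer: -48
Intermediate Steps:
N(t) = 1 (N(t) = (2*t)/((2*t)) = (2*t)*(1/(2*t)) = 1)
N(11)*(-48) = 1*(-48) = -48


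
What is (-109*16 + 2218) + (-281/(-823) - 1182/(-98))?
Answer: 19615160/40327 ≈ 486.40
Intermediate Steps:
(-109*16 + 2218) + (-281/(-823) - 1182/(-98)) = (-1744 + 2218) + (-281*(-1/823) - 1182*(-1/98)) = 474 + (281/823 + 591/49) = 474 + 500162/40327 = 19615160/40327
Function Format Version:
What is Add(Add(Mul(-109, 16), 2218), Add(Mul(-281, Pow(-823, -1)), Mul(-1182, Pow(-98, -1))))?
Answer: Rational(19615160, 40327) ≈ 486.40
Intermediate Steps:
Add(Add(Mul(-109, 16), 2218), Add(Mul(-281, Pow(-823, -1)), Mul(-1182, Pow(-98, -1)))) = Add(Add(-1744, 2218), Add(Mul(-281, Rational(-1, 823)), Mul(-1182, Rational(-1, 98)))) = Add(474, Add(Rational(281, 823), Rational(591, 49))) = Add(474, Rational(500162, 40327)) = Rational(19615160, 40327)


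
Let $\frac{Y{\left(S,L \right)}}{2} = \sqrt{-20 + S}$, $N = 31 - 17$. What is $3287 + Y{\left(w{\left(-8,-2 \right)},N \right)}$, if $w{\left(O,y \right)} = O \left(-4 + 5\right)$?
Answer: $3287 + 4 i \sqrt{7} \approx 3287.0 + 10.583 i$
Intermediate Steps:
$w{\left(O,y \right)} = O$ ($w{\left(O,y \right)} = O 1 = O$)
$N = 14$ ($N = 31 - 17 = 14$)
$Y{\left(S,L \right)} = 2 \sqrt{-20 + S}$
$3287 + Y{\left(w{\left(-8,-2 \right)},N \right)} = 3287 + 2 \sqrt{-20 - 8} = 3287 + 2 \sqrt{-28} = 3287 + 2 \cdot 2 i \sqrt{7} = 3287 + 4 i \sqrt{7}$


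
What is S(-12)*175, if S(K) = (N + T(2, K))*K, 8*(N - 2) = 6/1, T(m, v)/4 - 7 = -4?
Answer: -30975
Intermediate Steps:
T(m, v) = 12 (T(m, v) = 28 + 4*(-4) = 28 - 16 = 12)
N = 11/4 (N = 2 + (6/1)/8 = 2 + (6*1)/8 = 2 + (⅛)*6 = 2 + ¾ = 11/4 ≈ 2.7500)
S(K) = 59*K/4 (S(K) = (11/4 + 12)*K = 59*K/4)
S(-12)*175 = ((59/4)*(-12))*175 = -177*175 = -30975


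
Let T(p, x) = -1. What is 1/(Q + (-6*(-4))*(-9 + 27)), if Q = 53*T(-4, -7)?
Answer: 1/379 ≈ 0.0026385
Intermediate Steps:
Q = -53 (Q = 53*(-1) = -53)
1/(Q + (-6*(-4))*(-9 + 27)) = 1/(-53 + (-6*(-4))*(-9 + 27)) = 1/(-53 + 24*18) = 1/(-53 + 432) = 1/379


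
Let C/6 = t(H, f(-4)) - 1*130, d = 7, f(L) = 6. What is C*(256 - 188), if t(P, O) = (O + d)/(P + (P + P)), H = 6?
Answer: -158236/3 ≈ -52745.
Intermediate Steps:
t(P, O) = (7 + O)/(3*P) (t(P, O) = (O + 7)/(P + (P + P)) = (7 + O)/(P + 2*P) = (7 + O)/((3*P)) = (7 + O)*(1/(3*P)) = (7 + O)/(3*P))
C = -2327/3 (C = 6*((⅓)*(7 + 6)/6 - 1*130) = 6*((⅓)*(⅙)*13 - 130) = 6*(13/18 - 130) = 6*(-2327/18) = -2327/3 ≈ -775.67)
C*(256 - 188) = -2327*(256 - 188)/3 = -2327/3*68 = -158236/3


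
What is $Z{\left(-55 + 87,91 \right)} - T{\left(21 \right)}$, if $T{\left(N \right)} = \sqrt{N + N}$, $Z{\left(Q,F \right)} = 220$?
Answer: $220 - \sqrt{42} \approx 213.52$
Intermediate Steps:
$T{\left(N \right)} = \sqrt{2} \sqrt{N}$ ($T{\left(N \right)} = \sqrt{2 N} = \sqrt{2} \sqrt{N}$)
$Z{\left(-55 + 87,91 \right)} - T{\left(21 \right)} = 220 - \sqrt{2} \sqrt{21} = 220 - \sqrt{42}$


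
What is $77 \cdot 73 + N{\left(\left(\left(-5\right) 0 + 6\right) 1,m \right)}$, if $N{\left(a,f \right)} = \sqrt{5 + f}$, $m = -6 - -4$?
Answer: $5621 + \sqrt{3} \approx 5622.7$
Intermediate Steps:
$m = -2$ ($m = -6 + 4 = -2$)
$77 \cdot 73 + N{\left(\left(\left(-5\right) 0 + 6\right) 1,m \right)} = 77 \cdot 73 + \sqrt{5 - 2} = 5621 + \sqrt{3}$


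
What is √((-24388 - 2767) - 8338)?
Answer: I*√35493 ≈ 188.4*I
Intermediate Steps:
√((-24388 - 2767) - 8338) = √(-27155 - 8338) = √(-35493) = I*√35493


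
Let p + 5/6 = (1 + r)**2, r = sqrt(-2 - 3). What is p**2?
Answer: 121/36 - 58*I*sqrt(5)/3 ≈ 3.3611 - 43.231*I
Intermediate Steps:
r = I*sqrt(5) (r = sqrt(-5) = I*sqrt(5) ≈ 2.2361*I)
p = -5/6 + (1 + I*sqrt(5))**2 ≈ -4.8333 + 4.4721*I
p**2 = (-29/6 + 2*I*sqrt(5))**2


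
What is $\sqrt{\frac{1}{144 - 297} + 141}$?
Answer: $\frac{2 \sqrt{91681}}{51} \approx 11.874$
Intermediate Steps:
$\sqrt{\frac{1}{144 - 297} + 141} = \sqrt{\frac{1}{-153} + 141} = \sqrt{- \frac{1}{153} + 141} = \sqrt{\frac{21572}{153}} = \frac{2 \sqrt{91681}}{51}$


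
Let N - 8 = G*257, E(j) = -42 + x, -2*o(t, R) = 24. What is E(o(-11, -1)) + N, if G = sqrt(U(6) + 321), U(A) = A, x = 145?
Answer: 111 + 257*sqrt(327) ≈ 4758.4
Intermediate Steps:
o(t, R) = -12 (o(t, R) = -1/2*24 = -12)
E(j) = 103 (E(j) = -42 + 145 = 103)
G = sqrt(327) (G = sqrt(6 + 321) = sqrt(327) ≈ 18.083)
N = 8 + 257*sqrt(327) (N = 8 + sqrt(327)*257 = 8 + 257*sqrt(327) ≈ 4655.4)
E(o(-11, -1)) + N = 103 + (8 + 257*sqrt(327)) = 111 + 257*sqrt(327)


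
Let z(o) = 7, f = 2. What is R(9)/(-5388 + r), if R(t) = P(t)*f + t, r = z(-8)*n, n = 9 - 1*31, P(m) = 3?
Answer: -15/5542 ≈ -0.0027066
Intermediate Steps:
n = -22 (n = 9 - 31 = -22)
r = -154 (r = 7*(-22) = -154)
R(t) = 6 + t (R(t) = 3*2 + t = 6 + t)
R(9)/(-5388 + r) = (6 + 9)/(-5388 - 154) = 15/(-5542) = -1/5542*15 = -15/5542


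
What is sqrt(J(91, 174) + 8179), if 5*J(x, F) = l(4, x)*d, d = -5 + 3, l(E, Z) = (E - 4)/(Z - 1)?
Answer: sqrt(8179) ≈ 90.438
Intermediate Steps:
l(E, Z) = (-4 + E)/(-1 + Z)
d = -2
J(x, F) = 0 (J(x, F) = (((-4 + 4)/(-1 + x))*(-2))/5 = ((0/(-1 + x))*(-2))/5 = (0*(-2))/5 = (1/5)*0 = 0)
sqrt(J(91, 174) + 8179) = sqrt(0 + 8179) = sqrt(8179)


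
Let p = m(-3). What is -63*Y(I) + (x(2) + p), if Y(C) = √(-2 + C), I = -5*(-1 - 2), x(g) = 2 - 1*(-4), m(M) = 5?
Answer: 11 - 63*√13 ≈ -216.15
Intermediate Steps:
p = 5
x(g) = 6 (x(g) = 2 + 4 = 6)
I = 15 (I = -5*(-3) = 15)
-63*Y(I) + (x(2) + p) = -63*√(-2 + 15) + (6 + 5) = -63*√13 + 11 = 11 - 63*√13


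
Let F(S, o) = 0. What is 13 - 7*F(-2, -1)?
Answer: 13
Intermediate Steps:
13 - 7*F(-2, -1) = 13 - 7*0 = 13 + 0 = 13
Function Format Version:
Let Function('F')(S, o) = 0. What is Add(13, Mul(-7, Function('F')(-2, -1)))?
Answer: 13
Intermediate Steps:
Add(13, Mul(-7, Function('F')(-2, -1))) = Add(13, Mul(-7, 0)) = Add(13, 0) = 13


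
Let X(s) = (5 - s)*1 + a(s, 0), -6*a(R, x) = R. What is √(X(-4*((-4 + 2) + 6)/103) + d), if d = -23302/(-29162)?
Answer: 2*√30349626313965/4505529 ≈ 2.4455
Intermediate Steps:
a(R, x) = -R/6
X(s) = 5 - 7*s/6 (X(s) = (5 - s)*1 - s/6 = (5 - s) - s/6 = 5 - 7*s/6)
d = 11651/14581 (d = -23302*(-1/29162) = 11651/14581 ≈ 0.79905)
√(X(-4*((-4 + 2) + 6)/103) + d) = √((5 - 7*(-4*((-4 + 2) + 6))/(6*103)) + 11651/14581) = √((5 - 7*(-4*(-2 + 6))/(6*103)) + 11651/14581) = √((5 - 7*(-4*4)/(6*103)) + 11651/14581) = √((5 - (-56)/(3*103)) + 11651/14581) = √((5 - 7/6*(-16/103)) + 11651/14581) = √((5 + 56/309) + 11651/14581) = √(1601/309 + 11651/14581) = √(26944340/4505529) = 2*√30349626313965/4505529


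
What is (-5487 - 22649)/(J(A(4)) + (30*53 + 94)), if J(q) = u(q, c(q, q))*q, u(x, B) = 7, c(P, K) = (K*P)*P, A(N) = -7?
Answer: -28136/1635 ≈ -17.209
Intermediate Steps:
c(P, K) = K*P²
J(q) = 7*q
(-5487 - 22649)/(J(A(4)) + (30*53 + 94)) = (-5487 - 22649)/(7*(-7) + (30*53 + 94)) = -28136/(-49 + (1590 + 94)) = -28136/(-49 + 1684) = -28136/1635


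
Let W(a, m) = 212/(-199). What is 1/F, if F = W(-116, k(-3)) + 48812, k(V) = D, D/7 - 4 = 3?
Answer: 199/9713376 ≈ 2.0487e-5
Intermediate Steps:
D = 49 (D = 28 + 7*3 = 28 + 21 = 49)
k(V) = 49
W(a, m) = -212/199 (W(a, m) = 212*(-1/199) = -212/199)
F = 9713376/199 (F = -212/199 + 48812 = 9713376/199 ≈ 48811.)
1/F = 1/(9713376/199) = 199/9713376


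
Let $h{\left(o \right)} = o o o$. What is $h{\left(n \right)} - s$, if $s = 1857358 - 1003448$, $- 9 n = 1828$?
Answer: $- \frac{6730915942}{729} \approx -9.2331 \cdot 10^{6}$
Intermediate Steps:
$n = - \frac{1828}{9}$ ($n = \left(- \frac{1}{9}\right) 1828 = - \frac{1828}{9} \approx -203.11$)
$s = 853910$
$h{\left(o \right)} = o^{3}$ ($h{\left(o \right)} = o^{2} o = o^{3}$)
$h{\left(n \right)} - s = \left(- \frac{1828}{9}\right)^{3} - 853910 = - \frac{6108415552}{729} - 853910 = - \frac{6730915942}{729}$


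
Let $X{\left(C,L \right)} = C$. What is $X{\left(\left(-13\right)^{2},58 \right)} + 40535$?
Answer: $40704$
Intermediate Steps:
$X{\left(\left(-13\right)^{2},58 \right)} + 40535 = \left(-13\right)^{2} + 40535 = 169 + 40535 = 40704$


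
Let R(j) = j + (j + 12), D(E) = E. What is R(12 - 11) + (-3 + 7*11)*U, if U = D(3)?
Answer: 236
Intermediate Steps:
U = 3
R(j) = 12 + 2*j (R(j) = j + (12 + j) = 12 + 2*j)
R(12 - 11) + (-3 + 7*11)*U = (12 + 2*(12 - 11)) + (-3 + 7*11)*3 = (12 + 2*1) + (-3 + 77)*3 = (12 + 2) + 74*3 = 14 + 222 = 236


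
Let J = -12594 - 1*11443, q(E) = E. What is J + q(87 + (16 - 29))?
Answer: -23963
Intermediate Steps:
J = -24037 (J = -12594 - 11443 = -24037)
J + q(87 + (16 - 29)) = -24037 + (87 + (16 - 29)) = -24037 + (87 - 13) = -24037 + 74 = -23963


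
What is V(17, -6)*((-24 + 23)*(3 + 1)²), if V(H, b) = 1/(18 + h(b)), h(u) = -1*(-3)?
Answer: -16/21 ≈ -0.76190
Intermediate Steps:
h(u) = 3
V(H, b) = 1/21 (V(H, b) = 1/(18 + 3) = 1/21)
V(17, -6)*((-24 + 23)*(3 + 1)²) = ((-24 + 23)*(3 + 1)²)/21 = (-1*4²)/21 = (-1*16)/21 = (1/21)*(-16) = -16/21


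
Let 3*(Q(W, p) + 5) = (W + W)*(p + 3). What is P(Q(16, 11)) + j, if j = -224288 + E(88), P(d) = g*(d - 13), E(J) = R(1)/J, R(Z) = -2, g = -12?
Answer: -9938017/44 ≈ -2.2586e+5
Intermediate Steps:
Q(W, p) = -5 + 2*W*(3 + p)/3 (Q(W, p) = -5 + ((W + W)*(p + 3))/3 = -5 + ((2*W)*(3 + p))/3 = -5 + (2*W*(3 + p))/3 = -5 + 2*W*(3 + p)/3)
E(J) = -2/J
P(d) = 156 - 12*d (P(d) = -12*(d - 13) = -12*(-13 + d) = 156 - 12*d)
j = -9868673/44 (j = -224288 - 2/88 = -224288 - 2*1/88 = -224288 - 1/44 = -9868673/44 ≈ -2.2429e+5)
P(Q(16, 11)) + j = (156 - 12*(-5 + 2*16 + (2/3)*16*11)) - 9868673/44 = (156 - 12*(-5 + 32 + 352/3)) - 9868673/44 = (156 - 12*433/3) - 9868673/44 = (156 - 1732) - 9868673/44 = -1576 - 9868673/44 = -9938017/44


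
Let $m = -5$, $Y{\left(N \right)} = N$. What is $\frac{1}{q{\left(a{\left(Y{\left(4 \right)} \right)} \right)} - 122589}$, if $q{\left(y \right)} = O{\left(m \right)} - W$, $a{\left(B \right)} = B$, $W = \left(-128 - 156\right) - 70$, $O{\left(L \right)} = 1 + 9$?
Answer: $- \frac{1}{122225} \approx -8.1816 \cdot 10^{-6}$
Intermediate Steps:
$O{\left(L \right)} = 10$
$W = -354$ ($W = -284 - 70 = -354$)
$q{\left(y \right)} = 364$ ($q{\left(y \right)} = 10 - -354 = 10 + 354 = 364$)
$\frac{1}{q{\left(a{\left(Y{\left(4 \right)} \right)} \right)} - 122589} = \frac{1}{364 - 122589} = \frac{1}{-122225} = - \frac{1}{122225}$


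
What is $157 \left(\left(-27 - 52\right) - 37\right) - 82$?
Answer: $-18294$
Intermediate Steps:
$157 \left(\left(-27 - 52\right) - 37\right) - 82 = 157 \left(-79 - 37\right) - 82 = 157 \left(-116\right) - 82 = -18212 - 82 = -18294$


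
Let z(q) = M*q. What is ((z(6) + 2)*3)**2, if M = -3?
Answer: 2304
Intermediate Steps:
z(q) = -3*q
((z(6) + 2)*3)**2 = ((-3*6 + 2)*3)**2 = ((-18 + 2)*3)**2 = (-16*3)**2 = (-48)**2 = 2304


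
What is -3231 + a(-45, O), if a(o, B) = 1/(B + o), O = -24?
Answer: -222940/69 ≈ -3231.0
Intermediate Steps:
-3231 + a(-45, O) = -3231 + 1/(-24 - 45) = -3231 + 1/(-69) = -3231 - 1/69 = -222940/69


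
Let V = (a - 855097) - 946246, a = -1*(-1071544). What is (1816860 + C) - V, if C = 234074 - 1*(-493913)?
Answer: 3274646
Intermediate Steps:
C = 727987 (C = 234074 + 493913 = 727987)
a = 1071544
V = -729799 (V = (1071544 - 855097) - 946246 = 216447 - 946246 = -729799)
(1816860 + C) - V = (1816860 + 727987) - 1*(-729799) = 2544847 + 729799 = 3274646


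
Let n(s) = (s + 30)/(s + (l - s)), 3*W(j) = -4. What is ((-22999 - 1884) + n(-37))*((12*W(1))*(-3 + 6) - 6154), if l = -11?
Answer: 1697524612/11 ≈ 1.5432e+8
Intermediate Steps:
W(j) = -4/3 (W(j) = (⅓)*(-4) = -4/3)
n(s) = -30/11 - s/11 (n(s) = (s + 30)/(s + (-11 - s)) = (30 + s)/(-11) = (30 + s)*(-1/11) = -30/11 - s/11)
((-22999 - 1884) + n(-37))*((12*W(1))*(-3 + 6) - 6154) = ((-22999 - 1884) + (-30/11 - 1/11*(-37)))*((12*(-4/3))*(-3 + 6) - 6154) = (-24883 + (-30/11 + 37/11))*(-16*3 - 6154) = (-24883 + 7/11)*(-48 - 6154) = -273706/11*(-6202) = 1697524612/11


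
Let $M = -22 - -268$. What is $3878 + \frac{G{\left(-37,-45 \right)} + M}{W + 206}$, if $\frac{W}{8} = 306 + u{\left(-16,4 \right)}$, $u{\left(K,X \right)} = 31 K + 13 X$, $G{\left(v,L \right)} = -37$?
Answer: $\frac{3482235}{898} \approx 3877.8$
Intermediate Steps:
$M = 246$ ($M = -22 + 268 = 246$)
$u{\left(K,X \right)} = 13 X + 31 K$
$W = -1104$ ($W = 8 \left(306 + \left(13 \cdot 4 + 31 \left(-16\right)\right)\right) = 8 \left(306 + \left(52 - 496\right)\right) = 8 \left(306 - 444\right) = 8 \left(-138\right) = -1104$)
$3878 + \frac{G{\left(-37,-45 \right)} + M}{W + 206} = 3878 + \frac{-37 + 246}{-1104 + 206} = 3878 + \frac{209}{-898} = 3878 + 209 \left(- \frac{1}{898}\right) = 3878 - \frac{209}{898} = \frac{3482235}{898}$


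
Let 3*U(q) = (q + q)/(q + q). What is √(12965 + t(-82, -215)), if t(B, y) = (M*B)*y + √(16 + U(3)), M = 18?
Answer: √(2972745 + 21*√3)/3 ≈ 574.73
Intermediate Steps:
U(q) = ⅓ (U(q) = ((q + q)/(q + q))/3 = ((2*q)/((2*q)))/3 = ((2*q)*(1/(2*q)))/3 = (⅓)*1 = ⅓)
t(B, y) = 7*√3/3 + 18*B*y (t(B, y) = (18*B)*y + √(16 + ⅓) = 18*B*y + √(49/3) = 18*B*y + 7*√3/3 = 7*√3/3 + 18*B*y)
√(12965 + t(-82, -215)) = √(12965 + (7*√3/3 + 18*(-82)*(-215))) = √(12965 + (7*√3/3 + 317340)) = √(12965 + (317340 + 7*√3/3)) = √(330305 + 7*√3/3)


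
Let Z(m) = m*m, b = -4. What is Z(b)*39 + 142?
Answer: 766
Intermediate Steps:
Z(m) = m**2
Z(b)*39 + 142 = (-4)**2*39 + 142 = 16*39 + 142 = 624 + 142 = 766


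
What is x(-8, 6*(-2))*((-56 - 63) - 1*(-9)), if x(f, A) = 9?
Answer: -990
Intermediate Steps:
x(-8, 6*(-2))*((-56 - 63) - 1*(-9)) = 9*((-56 - 63) - 1*(-9)) = 9*(-119 + 9) = 9*(-110) = -990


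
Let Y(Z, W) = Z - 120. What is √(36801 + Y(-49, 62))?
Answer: 2*√9158 ≈ 191.39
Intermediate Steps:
Y(Z, W) = -120 + Z
√(36801 + Y(-49, 62)) = √(36801 + (-120 - 49)) = √(36801 - 169) = √36632 = 2*√9158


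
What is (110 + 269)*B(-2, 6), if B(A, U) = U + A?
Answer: 1516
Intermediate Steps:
B(A, U) = A + U
(110 + 269)*B(-2, 6) = (110 + 269)*(-2 + 6) = 379*4 = 1516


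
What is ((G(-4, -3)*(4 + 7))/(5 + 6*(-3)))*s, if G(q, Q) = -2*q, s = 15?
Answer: -1320/13 ≈ -101.54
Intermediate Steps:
((G(-4, -3)*(4 + 7))/(5 + 6*(-3)))*s = (((-2*(-4))*(4 + 7))/(5 + 6*(-3)))*15 = ((8*11)/(5 - 18))*15 = (88/(-13))*15 = (88*(-1/13))*15 = -88/13*15 = -1320/13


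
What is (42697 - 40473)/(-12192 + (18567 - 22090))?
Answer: -2224/15715 ≈ -0.14152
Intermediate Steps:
(42697 - 40473)/(-12192 + (18567 - 22090)) = 2224/(-12192 - 3523) = 2224/(-15715) = 2224*(-1/15715) = -2224/15715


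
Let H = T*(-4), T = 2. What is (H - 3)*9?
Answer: -99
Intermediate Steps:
H = -8 (H = 2*(-4) = -8)
(H - 3)*9 = (-8 - 3)*9 = -11*9 = -99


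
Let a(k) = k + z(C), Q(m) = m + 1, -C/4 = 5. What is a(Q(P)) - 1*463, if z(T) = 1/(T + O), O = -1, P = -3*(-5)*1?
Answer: -9388/21 ≈ -447.05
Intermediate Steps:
C = -20 (C = -4*5 = -20)
P = 15 (P = 15*1 = 15)
z(T) = 1/(-1 + T) (z(T) = 1/(T - 1) = 1/(-1 + T))
Q(m) = 1 + m
a(k) = -1/21 + k (a(k) = k + 1/(-1 - 20) = k + 1/(-21) = k - 1/21 = -1/21 + k)
a(Q(P)) - 1*463 = (-1/21 + (1 + 15)) - 1*463 = (-1/21 + 16) - 463 = 335/21 - 463 = -9388/21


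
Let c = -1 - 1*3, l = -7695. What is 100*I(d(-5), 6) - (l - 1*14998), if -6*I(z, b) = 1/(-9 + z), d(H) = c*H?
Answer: 748819/33 ≈ 22692.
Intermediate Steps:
c = -4 (c = -1 - 3 = -4)
d(H) = -4*H
I(z, b) = -1/(6*(-9 + z))
100*I(d(-5), 6) - (l - 1*14998) = 100*(-1/(-54 + 6*(-4*(-5)))) - (-7695 - 1*14998) = 100*(-1/(-54 + 6*20)) - (-7695 - 14998) = 100*(-1/(-54 + 120)) - 1*(-22693) = 100*(-1/66) + 22693 = -50/33 + 22693 = 748819/33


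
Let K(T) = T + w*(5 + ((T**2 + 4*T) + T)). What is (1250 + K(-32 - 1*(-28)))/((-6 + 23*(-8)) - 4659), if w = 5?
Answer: -1251/4849 ≈ -0.25799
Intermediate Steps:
K(T) = 25 + 5*T**2 + 26*T (K(T) = T + 5*(5 + ((T**2 + 4*T) + T)) = T + 5*(5 + (T**2 + 5*T)) = T + 5*(5 + T**2 + 5*T) = T + (25 + 5*T**2 + 25*T) = 25 + 5*T**2 + 26*T)
(1250 + K(-32 - 1*(-28)))/((-6 + 23*(-8)) - 4659) = (1250 + (25 + 5*(-32 - 1*(-28))**2 + 26*(-32 - 1*(-28))))/((-6 + 23*(-8)) - 4659) = (1250 + (25 + 5*(-32 + 28)**2 + 26*(-32 + 28)))/((-6 - 184) - 4659) = (1250 + (25 + 5*(-4)**2 + 26*(-4)))/(-190 - 4659) = (1250 + (25 + 5*16 - 104))/(-4849) = (1250 + (25 + 80 - 104))*(-1/4849) = (1250 + 1)*(-1/4849) = 1251*(-1/4849) = -1251/4849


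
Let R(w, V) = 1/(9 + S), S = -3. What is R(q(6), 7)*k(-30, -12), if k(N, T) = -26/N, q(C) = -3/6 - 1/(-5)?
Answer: 13/90 ≈ 0.14444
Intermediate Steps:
q(C) = -3/10 (q(C) = -3*⅙ - 1*(-⅕) = -½ + ⅕ = -3/10)
R(w, V) = ⅙ (R(w, V) = 1/(9 - 3) = 1/6 = ⅙)
R(q(6), 7)*k(-30, -12) = (-26/(-30))/6 = (-26*(-1/30))/6 = (⅙)*(13/15) = 13/90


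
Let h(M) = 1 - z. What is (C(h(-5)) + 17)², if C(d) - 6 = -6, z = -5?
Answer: 289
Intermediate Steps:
h(M) = 6 (h(M) = 1 - 1*(-5) = 1 + 5 = 6)
C(d) = 0 (C(d) = 6 - 6 = 0)
(C(h(-5)) + 17)² = (0 + 17)² = 17² = 289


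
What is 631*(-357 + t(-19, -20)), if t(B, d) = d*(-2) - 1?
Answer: -200658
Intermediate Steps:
t(B, d) = -1 - 2*d (t(B, d) = -2*d - 1 = -1 - 2*d)
631*(-357 + t(-19, -20)) = 631*(-357 + (-1 - 2*(-20))) = 631*(-357 + (-1 + 40)) = 631*(-357 + 39) = 631*(-318) = -200658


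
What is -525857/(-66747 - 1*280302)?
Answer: 525857/347049 ≈ 1.5152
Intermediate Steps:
-525857/(-66747 - 1*280302) = -525857/(-66747 - 280302) = -525857/(-347049) = -525857*(-1/347049) = 525857/347049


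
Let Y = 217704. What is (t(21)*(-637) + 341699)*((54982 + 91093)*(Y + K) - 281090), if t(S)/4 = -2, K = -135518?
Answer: 4163287451453700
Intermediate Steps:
t(S) = -8 (t(S) = 4*(-2) = -8)
(t(21)*(-637) + 341699)*((54982 + 91093)*(Y + K) - 281090) = (-8*(-637) + 341699)*((54982 + 91093)*(217704 - 135518) - 281090) = (5096 + 341699)*(146075*82186 - 281090) = 346795*(12005319950 - 281090) = 346795*12005038860 = 4163287451453700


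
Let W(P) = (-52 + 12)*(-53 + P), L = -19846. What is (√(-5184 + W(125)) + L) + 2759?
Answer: -17087 + 24*I*√14 ≈ -17087.0 + 89.8*I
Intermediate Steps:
W(P) = 2120 - 40*P (W(P) = -40*(-53 + P) = 2120 - 40*P)
(√(-5184 + W(125)) + L) + 2759 = (√(-5184 + (2120 - 40*125)) - 19846) + 2759 = (√(-5184 + (2120 - 5000)) - 19846) + 2759 = (√(-5184 - 2880) - 19846) + 2759 = (√(-8064) - 19846) + 2759 = (24*I*√14 - 19846) + 2759 = (-19846 + 24*I*√14) + 2759 = -17087 + 24*I*√14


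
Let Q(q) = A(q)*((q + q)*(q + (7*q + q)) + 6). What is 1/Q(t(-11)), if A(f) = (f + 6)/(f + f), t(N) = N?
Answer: 11/5460 ≈ 0.0020147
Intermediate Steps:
A(f) = (6 + f)/(2*f) (A(f) = (6 + f)/((2*f)) = (6 + f)*(1/(2*f)) = (6 + f)/(2*f))
Q(q) = (6 + q)*(6 + 18*q²)/(2*q) (Q(q) = ((6 + q)/(2*q))*((q + q)*(q + (7*q + q)) + 6) = ((6 + q)/(2*q))*((2*q)*(q + 8*q) + 6) = ((6 + q)/(2*q))*((2*q)*(9*q) + 6) = ((6 + q)/(2*q))*(18*q² + 6) = ((6 + q)/(2*q))*(6 + 18*q²) = (6 + q)*(6 + 18*q²)/(2*q))
1/Q(t(-11)) = 1/(3*(1 + 3*(-11)²)*(6 - 11)/(-11)) = 1/(3*(-1/11)*(1 + 3*121)*(-5)) = 1/(3*(-1/11)*(1 + 363)*(-5)) = 1/(3*(-1/11)*364*(-5)) = 1/(5460/11) = 11/5460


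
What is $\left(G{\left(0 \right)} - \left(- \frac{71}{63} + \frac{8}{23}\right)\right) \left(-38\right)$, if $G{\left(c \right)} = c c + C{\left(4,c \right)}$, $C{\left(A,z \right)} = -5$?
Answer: $\frac{232408}{1449} \approx 160.39$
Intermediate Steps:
$G{\left(c \right)} = -5 + c^{2}$ ($G{\left(c \right)} = c c - 5 = c^{2} - 5 = -5 + c^{2}$)
$\left(G{\left(0 \right)} - \left(- \frac{71}{63} + \frac{8}{23}\right)\right) \left(-38\right) = \left(\left(-5 + 0^{2}\right) - \left(- \frac{71}{63} + \frac{8}{23}\right)\right) \left(-38\right) = \left(\left(-5 + 0\right) - - \frac{1129}{1449}\right) \left(-38\right) = \left(-5 + \left(\frac{71}{63} - \frac{8}{23}\right)\right) \left(-38\right) = \left(-5 + \frac{1129}{1449}\right) \left(-38\right) = \left(- \frac{6116}{1449}\right) \left(-38\right) = \frac{232408}{1449}$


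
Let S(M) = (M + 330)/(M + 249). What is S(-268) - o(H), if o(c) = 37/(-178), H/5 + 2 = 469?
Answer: -10333/3382 ≈ -3.0553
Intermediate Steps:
H = 2335 (H = -10 + 5*469 = -10 + 2345 = 2335)
o(c) = -37/178 (o(c) = 37*(-1/178) = -37/178)
S(M) = (330 + M)/(249 + M)
S(-268) - o(H) = (330 - 268)/(249 - 268) - 1*(-37/178) = 62/(-19) + 37/178 = -1/19*62 + 37/178 = -62/19 + 37/178 = -10333/3382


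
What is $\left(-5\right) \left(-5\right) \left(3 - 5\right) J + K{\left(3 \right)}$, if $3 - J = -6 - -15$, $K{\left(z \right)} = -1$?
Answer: $299$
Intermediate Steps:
$J = -6$ ($J = 3 - \left(-6 - -15\right) = 3 - \left(-6 + 15\right) = 3 - 9 = -6$)
$\left(-5\right) \left(-5\right) \left(3 - 5\right) J + K{\left(3 \right)} = \left(-5\right) \left(-5\right) \left(3 - 5\right) \left(-6\right) - 1 = 25 \left(-2\right) \left(-6\right) - 1 = \left(-50\right) \left(-6\right) - 1 = 300 - 1 = 299$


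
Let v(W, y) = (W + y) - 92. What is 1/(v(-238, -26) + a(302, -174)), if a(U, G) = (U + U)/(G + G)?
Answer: -87/31123 ≈ -0.0027954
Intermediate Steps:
v(W, y) = -92 + W + y
a(U, G) = U/G (a(U, G) = (2*U)/((2*G)) = (2*U)*(1/(2*G)) = U/G)
1/(v(-238, -26) + a(302, -174)) = 1/((-92 - 238 - 26) + 302/(-174)) = 1/(-356 + 302*(-1/174)) = 1/(-356 - 151/87) = 1/(-31123/87) = -87/31123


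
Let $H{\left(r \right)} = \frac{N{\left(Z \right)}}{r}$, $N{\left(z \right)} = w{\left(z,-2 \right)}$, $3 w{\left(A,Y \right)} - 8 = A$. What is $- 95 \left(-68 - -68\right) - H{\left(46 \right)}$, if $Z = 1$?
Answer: $- \frac{3}{46} \approx -0.065217$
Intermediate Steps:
$w{\left(A,Y \right)} = \frac{8}{3} + \frac{A}{3}$
$N{\left(z \right)} = \frac{8}{3} + \frac{z}{3}$
$H{\left(r \right)} = \frac{3}{r}$ ($H{\left(r \right)} = \frac{\frac{8}{3} + \frac{1}{3} \cdot 1}{r} = \frac{\frac{8}{3} + \frac{1}{3}}{r} = \frac{3}{r}$)
$- 95 \left(-68 - -68\right) - H{\left(46 \right)} = - 95 \left(-68 - -68\right) - \frac{3}{46} = - 95 \left(-68 + 68\right) - 3 \cdot \frac{1}{46} = \left(-95\right) 0 - \frac{3}{46} = 0 - \frac{3}{46} = - \frac{3}{46}$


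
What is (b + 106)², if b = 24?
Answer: 16900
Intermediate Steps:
(b + 106)² = (24 + 106)² = 130² = 16900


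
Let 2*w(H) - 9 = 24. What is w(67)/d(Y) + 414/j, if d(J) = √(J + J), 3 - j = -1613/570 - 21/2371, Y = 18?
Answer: 2324833153/31563212 ≈ 73.656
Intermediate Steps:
w(H) = 33/2 (w(H) = 9/2 + (½)*24 = 9/2 + 12 = 33/2)
j = 7890803/1351470 (j = 3 - (-1613/570 - 21/2371) = 3 - 1*(-3836393/1351470) = 3 + 3836393/1351470 = 7890803/1351470 ≈ 5.8387)
d(J) = √2*√J (d(J) = √(2*J) = √2*√J)
w(67)/d(Y) + 414/j = 33/(2*((√2*√18))) + 414/(7890803/1351470) = 33/(2*((√2*(3*√2)))) + 414*(1351470/7890803) = (33/2)/6 + 559508580/7890803 = (33/2)*(⅙) + 559508580/7890803 = 11/4 + 559508580/7890803 = 2324833153/31563212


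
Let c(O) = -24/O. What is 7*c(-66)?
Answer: 28/11 ≈ 2.5455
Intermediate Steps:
7*c(-66) = 7*(-24/(-66)) = 7*(-24*(-1/66)) = 7*(4/11) = 28/11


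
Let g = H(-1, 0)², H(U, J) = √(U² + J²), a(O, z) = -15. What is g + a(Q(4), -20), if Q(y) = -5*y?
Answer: -14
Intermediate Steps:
H(U, J) = √(J² + U²)
g = 1 (g = (√(0² + (-1)²))² = (√(0 + 1))² = (√1)² = 1² = 1)
g + a(Q(4), -20) = 1 - 15 = -14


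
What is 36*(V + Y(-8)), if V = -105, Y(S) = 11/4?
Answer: -3681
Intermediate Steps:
Y(S) = 11/4 (Y(S) = 11*(1/4) = 11/4)
36*(V + Y(-8)) = 36*(-105 + 11/4) = 36*(-409/4) = -3681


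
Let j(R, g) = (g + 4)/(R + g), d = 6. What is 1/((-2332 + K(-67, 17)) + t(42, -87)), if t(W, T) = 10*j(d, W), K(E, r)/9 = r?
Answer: -12/26033 ≈ -0.00046095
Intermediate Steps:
K(E, r) = 9*r
j(R, g) = (4 + g)/(R + g)
t(W, T) = 10*(4 + W)/(6 + W) (t(W, T) = 10*((4 + W)/(6 + W)) = 10*(4 + W)/(6 + W))
1/((-2332 + K(-67, 17)) + t(42, -87)) = 1/((-2332 + 9*17) + 10*(4 + 42)/(6 + 42)) = 1/((-2332 + 153) + 10*46/48) = 1/(-2179 + 10*(1/48)*46) = 1/(-2179 + 115/12) = 1/(-26033/12) = -12/26033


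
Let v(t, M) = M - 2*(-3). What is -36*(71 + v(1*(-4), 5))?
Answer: -2952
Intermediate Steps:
v(t, M) = 6 + M (v(t, M) = M + 6 = 6 + M)
-36*(71 + v(1*(-4), 5)) = -36*(71 + (6 + 5)) = -36*(71 + 11) = -36*82 = -2952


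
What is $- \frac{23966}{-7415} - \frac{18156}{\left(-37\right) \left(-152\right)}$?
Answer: $\frac{39511}{10425490} \approx 0.0037898$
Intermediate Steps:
$- \frac{23966}{-7415} - \frac{18156}{\left(-37\right) \left(-152\right)} = \left(-23966\right) \left(- \frac{1}{7415}\right) - \frac{18156}{5624} = \frac{23966}{7415} - \frac{4539}{1406} = \frac{39511}{10425490}$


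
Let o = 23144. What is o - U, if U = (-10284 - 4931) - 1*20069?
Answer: 58428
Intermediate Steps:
U = -35284 (U = -15215 - 20069 = -35284)
o - U = 23144 - 1*(-35284) = 23144 + 35284 = 58428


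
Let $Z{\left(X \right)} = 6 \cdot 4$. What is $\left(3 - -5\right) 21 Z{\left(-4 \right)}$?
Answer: $4032$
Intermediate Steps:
$Z{\left(X \right)} = 24$
$\left(3 - -5\right) 21 Z{\left(-4 \right)} = \left(3 - -5\right) 21 \cdot 24 = \left(3 + 5\right) 21 \cdot 24 = 8 \cdot 21 \cdot 24 = 168 \cdot 24 = 4032$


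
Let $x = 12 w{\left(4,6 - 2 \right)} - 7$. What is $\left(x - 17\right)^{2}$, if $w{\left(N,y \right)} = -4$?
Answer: $5184$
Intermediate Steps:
$x = -55$ ($x = 12 \left(-4\right) - 7 = -48 - 7 = -55$)
$\left(x - 17\right)^{2} = \left(-55 - 17\right)^{2} = \left(-72\right)^{2} = 5184$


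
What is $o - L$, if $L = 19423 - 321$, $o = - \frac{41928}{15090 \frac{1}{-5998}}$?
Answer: $- \frac{6127506}{2515} \approx -2436.4$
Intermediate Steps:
$o = \frac{41914024}{2515}$ ($o = - \frac{41928}{15090 \left(- \frac{1}{5998}\right)} = - \frac{41928}{- \frac{7545}{2999}} = \left(-41928\right) \left(- \frac{2999}{7545}\right) = \frac{41914024}{2515} \approx 16666.0$)
$L = 19102$
$o - L = \frac{41914024}{2515} - 19102 = - \frac{6127506}{2515}$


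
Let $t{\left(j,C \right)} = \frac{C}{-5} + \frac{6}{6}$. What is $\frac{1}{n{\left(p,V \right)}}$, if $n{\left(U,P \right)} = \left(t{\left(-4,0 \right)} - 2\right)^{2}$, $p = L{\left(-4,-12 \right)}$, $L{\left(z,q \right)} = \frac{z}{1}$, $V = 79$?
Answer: $1$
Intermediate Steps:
$t{\left(j,C \right)} = 1 - \frac{C}{5}$ ($t{\left(j,C \right)} = C \left(- \frac{1}{5}\right) + 6 \cdot \frac{1}{6} = - \frac{C}{5} + 1 = 1 - \frac{C}{5}$)
$L{\left(z,q \right)} = z$ ($L{\left(z,q \right)} = z 1 = z$)
$p = -4$
$n{\left(U,P \right)} = 1$ ($n{\left(U,P \right)} = \left(\left(1 - 0\right) - 2\right)^{2} = \left(\left(1 + 0\right) - 2\right)^{2} = \left(1 - 2\right)^{2} = \left(-1\right)^{2} = 1$)
$\frac{1}{n{\left(p,V \right)}} = 1^{-1} = 1$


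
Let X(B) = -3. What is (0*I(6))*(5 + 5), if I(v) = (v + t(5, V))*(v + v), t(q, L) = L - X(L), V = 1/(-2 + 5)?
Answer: 0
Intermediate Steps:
V = ⅓ (V = 1/3 = ⅓ ≈ 0.33333)
t(q, L) = 3 + L (t(q, L) = L - 1*(-3) = L + 3 = 3 + L)
I(v) = 2*v*(10/3 + v) (I(v) = (v + (3 + ⅓))*(v + v) = (v + 10/3)*(2*v) = (10/3 + v)*(2*v) = 2*v*(10/3 + v))
(0*I(6))*(5 + 5) = (0*((⅔)*6*(10 + 3*6)))*(5 + 5) = (0*((⅔)*6*(10 + 18)))*10 = (0*((⅔)*6*28))*10 = (0*112)*10 = 0*10 = 0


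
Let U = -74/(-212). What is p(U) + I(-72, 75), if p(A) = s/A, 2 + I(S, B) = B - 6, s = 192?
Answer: 22831/37 ≈ 617.05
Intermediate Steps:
U = 37/106 (U = -74*(-1/212) = 37/106 ≈ 0.34906)
I(S, B) = -8 + B (I(S, B) = -2 + (B - 6) = -2 + (-6 + B) = -8 + B)
p(A) = 192/A
p(U) + I(-72, 75) = 192/(37/106) + (-8 + 75) = 192*(106/37) + 67 = 20352/37 + 67 = 22831/37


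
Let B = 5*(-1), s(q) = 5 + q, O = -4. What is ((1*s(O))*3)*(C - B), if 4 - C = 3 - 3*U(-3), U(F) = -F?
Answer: 45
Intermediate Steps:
C = 10 (C = 4 - (3 - (-3)*(-3)) = 4 - (3 - 3*3) = 4 - (3 - 9) = 4 - 1*(-6) = 4 + 6 = 10)
B = -5
((1*s(O))*3)*(C - B) = ((1*(5 - 4))*3)*(10 - 1*(-5)) = ((1*1)*3)*(10 + 5) = (1*3)*15 = 3*15 = 45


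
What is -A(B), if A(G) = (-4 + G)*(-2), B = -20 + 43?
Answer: 38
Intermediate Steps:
B = 23
A(G) = 8 - 2*G
-A(B) = -(8 - 2*23) = -(8 - 46) = -1*(-38) = 38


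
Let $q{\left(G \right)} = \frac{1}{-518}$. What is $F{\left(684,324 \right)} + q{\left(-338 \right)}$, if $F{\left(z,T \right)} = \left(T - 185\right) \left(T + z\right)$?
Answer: $\frac{72578015}{518} \approx 1.4011 \cdot 10^{5}$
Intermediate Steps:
$q{\left(G \right)} = - \frac{1}{518}$
$F{\left(z,T \right)} = \left(-185 + T\right) \left(T + z\right)$
$F{\left(684,324 \right)} + q{\left(-338 \right)} = \left(324^{2} - 59940 - 126540 + 324 \cdot 684\right) - \frac{1}{518} = \left(104976 - 59940 - 126540 + 221616\right) - \frac{1}{518} = 140112 - \frac{1}{518} = \frac{72578015}{518}$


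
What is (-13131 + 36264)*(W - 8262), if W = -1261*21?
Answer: -803709819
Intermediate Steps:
W = -26481
(-13131 + 36264)*(W - 8262) = (-13131 + 36264)*(-26481 - 8262) = 23133*(-34743) = -803709819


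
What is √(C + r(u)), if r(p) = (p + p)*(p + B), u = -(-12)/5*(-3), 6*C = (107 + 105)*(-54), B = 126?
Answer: 6*I*√2513/5 ≈ 60.156*I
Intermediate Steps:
C = -1908 (C = ((107 + 105)*(-54))/6 = (212*(-54))/6 = (⅙)*(-11448) = -1908)
u = -36/5 (u = -(-12)/5*(-3) = -4*(-⅗)*(-3) = (12/5)*(-3) = -36/5 ≈ -7.2000)
r(p) = 2*p*(126 + p) (r(p) = (p + p)*(p + 126) = (2*p)*(126 + p) = 2*p*(126 + p))
√(C + r(u)) = √(-1908 + 2*(-36/5)*(126 - 36/5)) = √(-1908 + 2*(-36/5)*(594/5)) = √(-1908 - 42768/25) = √(-90468/25) = 6*I*√2513/5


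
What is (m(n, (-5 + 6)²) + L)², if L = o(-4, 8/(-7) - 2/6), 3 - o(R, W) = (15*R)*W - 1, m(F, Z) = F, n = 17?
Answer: 223729/49 ≈ 4565.9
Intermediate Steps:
o(R, W) = 4 - 15*R*W (o(R, W) = 3 - ((15*R)*W - 1) = 3 - (15*R*W - 1) = 3 - (-1 + 15*R*W) = 3 + (1 - 15*R*W) = 4 - 15*R*W)
L = -592/7 (L = 4 - 15*(-4)*(8/(-7) - 2/6) = 4 - 15*(-4)*(8*(-⅐) - 2*⅙) = 4 - 15*(-4)*(-8/7 - ⅓) = 4 - 15*(-4)*(-31/21) = 4 - 620/7 = -592/7 ≈ -84.571)
(m(n, (-5 + 6)²) + L)² = (17 - 592/7)² = (-473/7)² = 223729/49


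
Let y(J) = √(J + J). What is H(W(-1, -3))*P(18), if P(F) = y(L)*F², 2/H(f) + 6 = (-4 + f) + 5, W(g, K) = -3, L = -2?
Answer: -162*I ≈ -162.0*I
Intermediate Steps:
H(f) = 2/(-5 + f) (H(f) = 2/(-6 + ((-4 + f) + 5)) = 2/(-6 + (1 + f)) = 2/(-5 + f))
y(J) = √2*√J (y(J) = √(2*J) = √2*√J)
P(F) = 2*I*F² (P(F) = (√2*√(-2))*F² = (√2*(I*√2))*F² = (2*I)*F² = 2*I*F²)
H(W(-1, -3))*P(18) = (2/(-5 - 3))*(2*I*18²) = (2/(-8))*(2*I*324) = (2*(-⅛))*(648*I) = -162*I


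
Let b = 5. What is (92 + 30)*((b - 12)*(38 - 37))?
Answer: -854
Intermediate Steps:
(92 + 30)*((b - 12)*(38 - 37)) = (92 + 30)*((5 - 12)*(38 - 37)) = 122*(-7*1) = 122*(-7) = -854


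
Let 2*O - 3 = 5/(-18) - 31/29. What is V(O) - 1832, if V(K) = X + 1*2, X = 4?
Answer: -1826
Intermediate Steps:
O = 863/1044 (O = 3/2 + (5/(-18) - 31/29)/2 = 3/2 + (5*(-1/18) - 31*1/29)/2 = 3/2 + (-5/18 - 31/29)/2 = 3/2 + (1/2)*(-703/522) = 3/2 - 703/1044 = 863/1044 ≈ 0.82663)
V(K) = 6 (V(K) = 4 + 1*2 = 4 + 2 = 6)
V(O) - 1832 = 6 - 1832 = -1826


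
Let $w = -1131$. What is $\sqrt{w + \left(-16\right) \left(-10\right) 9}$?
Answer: $\sqrt{309} \approx 17.578$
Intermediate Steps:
$\sqrt{w + \left(-16\right) \left(-10\right) 9} = \sqrt{-1131 + \left(-16\right) \left(-10\right) 9} = \sqrt{-1131 + 160 \cdot 9} = \sqrt{-1131 + 1440} = \sqrt{309}$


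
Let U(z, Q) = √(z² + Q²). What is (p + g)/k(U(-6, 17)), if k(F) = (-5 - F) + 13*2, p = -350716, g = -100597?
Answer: -9477573/116 - 2256565*√13/116 ≈ -1.5184e+5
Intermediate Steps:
U(z, Q) = √(Q² + z²)
k(F) = 21 - F (k(F) = (-5 - F) + 26 = 21 - F)
(p + g)/k(U(-6, 17)) = (-350716 - 100597)/(21 - √(17² + (-6)²)) = -451313/(21 - √(289 + 36)) = -451313/(21 - √325) = -451313/(21 - 5*√13)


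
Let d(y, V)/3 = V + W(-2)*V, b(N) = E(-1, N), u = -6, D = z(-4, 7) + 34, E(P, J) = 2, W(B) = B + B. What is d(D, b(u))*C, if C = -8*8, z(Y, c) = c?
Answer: 1152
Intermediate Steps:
W(B) = 2*B
C = -64
D = 41 (D = 7 + 34 = 41)
b(N) = 2
d(y, V) = -9*V (d(y, V) = 3*(V + (2*(-2))*V) = 3*(V - 4*V) = 3*(-3*V) = -9*V)
d(D, b(u))*C = -9*2*(-64) = -18*(-64) = 1152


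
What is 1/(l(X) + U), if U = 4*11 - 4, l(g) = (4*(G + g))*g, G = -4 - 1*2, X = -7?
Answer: 1/404 ≈ 0.0024752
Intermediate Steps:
G = -6 (G = -4 - 2 = -6)
l(g) = g*(-24 + 4*g) (l(g) = (4*(-6 + g))*g = (-24 + 4*g)*g = g*(-24 + 4*g))
U = 40 (U = 44 - 4 = 40)
1/(l(X) + U) = 1/(4*(-7)*(-6 - 7) + 40) = 1/(4*(-7)*(-13) + 40) = 1/(364 + 40) = 1/404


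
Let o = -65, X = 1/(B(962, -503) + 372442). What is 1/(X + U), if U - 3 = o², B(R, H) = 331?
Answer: 372773/1576084245 ≈ 0.00023652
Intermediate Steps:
X = 1/372773 (X = 1/(331 + 372442) = 1/372773 ≈ 2.6826e-6)
U = 4228 (U = 3 + (-65)² = 3 + 4225 = 4228)
1/(X + U) = 1/(1/372773 + 4228) = 1/(1576084245/372773) = 372773/1576084245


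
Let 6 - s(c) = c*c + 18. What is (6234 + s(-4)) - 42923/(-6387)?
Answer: 39680645/6387 ≈ 6212.7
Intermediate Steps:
s(c) = -12 - c**2 (s(c) = 6 - (c*c + 18) = 6 - (c**2 + 18) = 6 - (18 + c**2) = 6 + (-18 - c**2) = -12 - c**2)
(6234 + s(-4)) - 42923/(-6387) = (6234 + (-12 - 1*(-4)**2)) - 42923/(-6387) = (6234 + (-12 - 1*16)) - 42923*(-1/6387) = (6234 + (-12 - 16)) + 42923/6387 = (6234 - 28) + 42923/6387 = 6206 + 42923/6387 = 39680645/6387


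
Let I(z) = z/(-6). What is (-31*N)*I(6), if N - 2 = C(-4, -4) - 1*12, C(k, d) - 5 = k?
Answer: -279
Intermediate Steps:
C(k, d) = 5 + k
I(z) = -z/6 (I(z) = z*(-⅙) = -z/6)
N = -9 (N = 2 + ((5 - 4) - 1*12) = 2 + (1 - 12) = 2 - 11 = -9)
(-31*N)*I(6) = (-31*(-9))*(-⅙*6) = 279*(-1) = -279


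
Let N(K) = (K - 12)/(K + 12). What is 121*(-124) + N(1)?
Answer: -195063/13 ≈ -15005.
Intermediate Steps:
N(K) = (-12 + K)/(12 + K)
121*(-124) + N(1) = 121*(-124) + (-12 + 1)/(12 + 1) = -15004 - 11/13 = -195063/13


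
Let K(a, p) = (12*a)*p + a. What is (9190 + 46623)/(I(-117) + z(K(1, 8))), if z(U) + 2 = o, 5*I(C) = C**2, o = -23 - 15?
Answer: 279065/13489 ≈ 20.688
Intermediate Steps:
K(a, p) = a + 12*a*p (K(a, p) = 12*a*p + a = a + 12*a*p)
o = -38
I(C) = C**2/5
z(U) = -40 (z(U) = -2 - 38 = -40)
(9190 + 46623)/(I(-117) + z(K(1, 8))) = (9190 + 46623)/((1/5)*(-117)**2 - 40) = 55813/((1/5)*13689 - 40) = 55813/(13689/5 - 40) = 55813/(13489/5) = 55813*(5/13489) = 279065/13489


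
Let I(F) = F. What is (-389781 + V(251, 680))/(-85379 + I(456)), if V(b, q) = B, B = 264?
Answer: 389517/84923 ≈ 4.5867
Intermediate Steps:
V(b, q) = 264
(-389781 + V(251, 680))/(-85379 + I(456)) = (-389781 + 264)/(-85379 + 456) = -389517/(-84923) = -389517*(-1/84923) = 389517/84923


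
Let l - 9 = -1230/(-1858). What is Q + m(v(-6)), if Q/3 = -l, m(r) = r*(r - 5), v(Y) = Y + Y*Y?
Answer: 669822/929 ≈ 721.01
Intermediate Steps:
v(Y) = Y + Y²
m(r) = r*(-5 + r)
l = 8976/929 (l = 9 - 1230/(-1858) = 9 - 1230*(-1/1858) = 9 + 615/929 = 8976/929 ≈ 9.6620)
Q = -26928/929 (Q = 3*(-1*8976/929) = 3*(-8976/929) = -26928/929 ≈ -28.986)
Q + m(v(-6)) = -26928/929 + (-6*(1 - 6))*(-5 - 6*(1 - 6)) = -26928/929 + (-6*(-5))*(-5 - 6*(-5)) = -26928/929 + 30*(-5 + 30) = -26928/929 + 30*25 = -26928/929 + 750 = 669822/929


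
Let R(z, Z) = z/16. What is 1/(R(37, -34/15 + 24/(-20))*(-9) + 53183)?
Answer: 16/850595 ≈ 1.8810e-5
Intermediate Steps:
R(z, Z) = z/16 (R(z, Z) = z*(1/16) = z/16)
1/(R(37, -34/15 + 24/(-20))*(-9) + 53183) = 1/(((1/16)*37)*(-9) + 53183) = 1/((37/16)*(-9) + 53183) = 1/(-333/16 + 53183) = 1/(850595/16) = 16/850595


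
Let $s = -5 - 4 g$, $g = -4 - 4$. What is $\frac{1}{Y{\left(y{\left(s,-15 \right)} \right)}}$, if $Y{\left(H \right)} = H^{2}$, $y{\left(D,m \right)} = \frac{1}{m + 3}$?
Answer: $144$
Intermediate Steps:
$g = -8$
$s = 27$ ($s = -5 - -32 = -5 + 32 = 27$)
$y{\left(D,m \right)} = \frac{1}{3 + m}$
$\frac{1}{Y{\left(y{\left(s,-15 \right)} \right)}} = \frac{1}{\left(\frac{1}{3 - 15}\right)^{2}} = \frac{1}{\left(\frac{1}{-12}\right)^{2}} = \frac{1}{\left(- \frac{1}{12}\right)^{2}} = \frac{1}{\frac{1}{144}} = 144$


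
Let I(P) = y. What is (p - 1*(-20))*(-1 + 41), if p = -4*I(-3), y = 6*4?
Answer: -3040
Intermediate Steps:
y = 24
I(P) = 24
p = -96 (p = -4*24 = -96)
(p - 1*(-20))*(-1 + 41) = (-96 - 1*(-20))*(-1 + 41) = (-96 + 20)*40 = -76*40 = -3040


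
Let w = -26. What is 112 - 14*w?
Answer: 476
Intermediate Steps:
112 - 14*w = 112 - 14*(-26) = 112 + 364 = 476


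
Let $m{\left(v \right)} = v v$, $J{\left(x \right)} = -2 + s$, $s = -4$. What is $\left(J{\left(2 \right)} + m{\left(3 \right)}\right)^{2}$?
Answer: $9$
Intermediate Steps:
$J{\left(x \right)} = -6$ ($J{\left(x \right)} = -2 - 4 = -6$)
$m{\left(v \right)} = v^{2}$
$\left(J{\left(2 \right)} + m{\left(3 \right)}\right)^{2} = \left(-6 + 3^{2}\right)^{2} = \left(-6 + 9\right)^{2} = 3^{2} = 9$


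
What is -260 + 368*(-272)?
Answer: -100356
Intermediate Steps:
-260 + 368*(-272) = -260 - 100096 = -100356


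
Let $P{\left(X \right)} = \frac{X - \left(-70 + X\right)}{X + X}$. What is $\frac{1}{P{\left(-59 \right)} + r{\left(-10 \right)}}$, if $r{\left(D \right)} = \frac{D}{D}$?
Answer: $\frac{59}{24} \approx 2.4583$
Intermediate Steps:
$r{\left(D \right)} = 1$
$P{\left(X \right)} = \frac{35}{X}$ ($P{\left(X \right)} = \frac{70}{2 X} = 70 \frac{1}{2 X} = \frac{35}{X}$)
$\frac{1}{P{\left(-59 \right)} + r{\left(-10 \right)}} = \frac{1}{\frac{35}{-59} + 1} = \frac{1}{35 \left(- \frac{1}{59}\right) + 1} = \frac{1}{- \frac{35}{59} + 1} = \frac{1}{\frac{24}{59}} = \frac{59}{24}$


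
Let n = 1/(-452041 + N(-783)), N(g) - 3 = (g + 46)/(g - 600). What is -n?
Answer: 1383/625167817 ≈ 2.2122e-6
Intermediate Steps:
N(g) = 3 + (46 + g)/(-600 + g) (N(g) = 3 + (g + 46)/(g - 600) = 3 + (46 + g)/(-600 + g))
n = -1383/625167817 (n = 1/(-452041 + 2*(-877 + 2*(-783))/(-600 - 783)) = 1/(-452041 + 2*(-877 - 1566)/(-1383)) = 1/(-452041 + 2*(-1/1383)*(-2443)) = 1/(-452041 + 4886/1383) = 1/(-625167817/1383) = -1383/625167817 ≈ -2.2122e-6)
-n = -1*(-1383/625167817) = 1383/625167817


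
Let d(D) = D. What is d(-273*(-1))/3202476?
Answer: 91/1067492 ≈ 8.5247e-5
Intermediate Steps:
d(-273*(-1))/3202476 = -273*(-1)/3202476 = 273*(1/3202476) = 91/1067492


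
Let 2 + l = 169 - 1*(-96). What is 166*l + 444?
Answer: 44102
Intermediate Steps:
l = 263 (l = -2 + (169 - 1*(-96)) = -2 + (169 + 96) = -2 + 265 = 263)
166*l + 444 = 166*263 + 444 = 43658 + 444 = 44102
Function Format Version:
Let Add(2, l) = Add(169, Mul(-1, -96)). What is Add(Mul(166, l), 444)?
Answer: 44102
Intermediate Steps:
l = 263 (l = Add(-2, Add(169, Mul(-1, -96))) = Add(-2, Add(169, 96)) = Add(-2, 265) = 263)
Add(Mul(166, l), 444) = Add(Mul(166, 263), 444) = Add(43658, 444) = 44102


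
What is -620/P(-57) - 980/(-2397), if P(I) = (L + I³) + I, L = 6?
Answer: 5084035/12334163 ≈ 0.41219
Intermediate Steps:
P(I) = 6 + I + I³ (P(I) = (6 + I³) + I = 6 + I + I³)
-620/P(-57) - 980/(-2397) = -620/(6 - 57 + (-57)³) - 980/(-2397) = -620/(6 - 57 - 185193) - 980*(-1/2397) = -620/(-185244) + 980/2397 = -620*(-1/185244) + 980/2397 = 155/46311 + 980/2397 = 5084035/12334163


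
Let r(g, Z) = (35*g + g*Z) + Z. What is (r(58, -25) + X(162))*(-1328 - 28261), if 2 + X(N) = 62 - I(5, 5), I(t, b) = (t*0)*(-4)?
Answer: -18197235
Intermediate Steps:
I(t, b) = 0 (I(t, b) = 0*(-4) = 0)
X(N) = 60 (X(N) = -2 + (62 - 1*0) = -2 + (62 + 0) = -2 + 62 = 60)
r(g, Z) = Z + 35*g + Z*g (r(g, Z) = (35*g + Z*g) + Z = Z + 35*g + Z*g)
(r(58, -25) + X(162))*(-1328 - 28261) = ((-25 + 35*58 - 25*58) + 60)*(-1328 - 28261) = ((-25 + 2030 - 1450) + 60)*(-29589) = (555 + 60)*(-29589) = 615*(-29589) = -18197235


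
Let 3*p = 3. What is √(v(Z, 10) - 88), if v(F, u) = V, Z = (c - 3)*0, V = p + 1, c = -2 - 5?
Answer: I*√86 ≈ 9.2736*I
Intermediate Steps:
p = 1 (p = (⅓)*3 = 1)
c = -7
V = 2 (V = 1 + 1 = 2)
Z = 0 (Z = (-7 - 3)*0 = -10*0 = 0)
v(F, u) = 2
√(v(Z, 10) - 88) = √(2 - 88) = √(-86) = I*√86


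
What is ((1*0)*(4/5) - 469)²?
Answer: 219961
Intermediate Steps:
((1*0)*(4/5) - 469)² = (0*(4*(⅕)) - 469)² = (0*(⅘) - 469)² = (0 - 469)² = (-469)² = 219961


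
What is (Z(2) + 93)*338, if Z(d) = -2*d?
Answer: 30082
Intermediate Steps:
(Z(2) + 93)*338 = (-2*2 + 93)*338 = (-4 + 93)*338 = 89*338 = 30082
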